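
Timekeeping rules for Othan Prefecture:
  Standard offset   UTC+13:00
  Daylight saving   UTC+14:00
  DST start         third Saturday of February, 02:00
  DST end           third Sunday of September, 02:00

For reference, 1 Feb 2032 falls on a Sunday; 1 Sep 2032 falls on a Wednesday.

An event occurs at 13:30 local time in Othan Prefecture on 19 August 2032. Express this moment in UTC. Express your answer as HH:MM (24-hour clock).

1 February 2032 is a Sunday, so the first Saturday is February 7 and the third is February 21.
1 September 2032 is a Wednesday, so the first Sunday is September 5 and the third is September 19.
19 August 2032 falls between 21 February and 19 September, so daylight saving is in effect and Othan Prefecture is at UTC+14:00.
13:30 local − 14h = 23:30 UTC (rolling into the previous day, 18 August 2032).

23:30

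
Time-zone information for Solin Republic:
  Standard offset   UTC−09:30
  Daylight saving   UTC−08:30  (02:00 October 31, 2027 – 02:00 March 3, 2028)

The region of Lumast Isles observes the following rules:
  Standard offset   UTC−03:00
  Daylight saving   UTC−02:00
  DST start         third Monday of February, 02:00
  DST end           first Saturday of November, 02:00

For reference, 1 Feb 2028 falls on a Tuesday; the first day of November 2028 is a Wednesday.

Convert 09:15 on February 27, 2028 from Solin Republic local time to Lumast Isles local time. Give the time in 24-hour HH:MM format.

February 27, 2028 falls between 31 October 2027 and 3 March 2028, so daylight saving is in effect and Solin Republic is at UTC−08:30.
09:15 Solin Republic + 8h30m = 17:45 UTC.
1 February 2028 is a Tuesday, so the first Monday is February 7 and the third is February 21.
1 November 2028 is a Wednesday, so the first Saturday is November 4.
At the standard offset (UTC−03:00), 17:45 UTC − 3h = 14:45 Lumast Isles standard time.
Daylight saving runs 21 February – 4 November; the standard-time date in Lumast Isles, February 27, 2028, is inside that window, so Lumast Isles is at UTC−02:00.
17:45 UTC − 2h = 15:45 Lumast Isles.

15:45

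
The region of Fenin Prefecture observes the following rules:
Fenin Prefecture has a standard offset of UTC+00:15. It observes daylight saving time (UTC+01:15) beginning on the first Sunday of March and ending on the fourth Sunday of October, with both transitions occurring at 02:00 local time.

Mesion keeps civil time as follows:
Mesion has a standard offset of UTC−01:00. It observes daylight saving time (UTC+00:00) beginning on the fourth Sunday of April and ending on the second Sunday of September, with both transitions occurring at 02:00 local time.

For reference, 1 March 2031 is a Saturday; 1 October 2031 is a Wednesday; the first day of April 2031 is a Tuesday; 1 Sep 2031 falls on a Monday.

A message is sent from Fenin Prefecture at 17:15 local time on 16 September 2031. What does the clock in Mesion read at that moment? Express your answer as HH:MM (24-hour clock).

1 March 2031 is a Saturday, so the first Sunday is March 2.
1 October 2031 is a Wednesday, so the first Sunday is October 5 and the fourth is October 26.
16 September 2031 falls between 2 March and 26 October, so daylight saving is in effect and Fenin Prefecture is at UTC+01:15.
17:15 Fenin Prefecture − 1h15m = 16:00 UTC.
1 April 2031 is a Tuesday, so the first Sunday is April 6 and the fourth is April 27.
1 September 2031 is a Monday, so the first Sunday is September 7 and the second is September 14.
At the standard offset (UTC−01:00), 16:00 UTC − 1h = 15:00 Mesion standard time.
The standard-time date in Mesion, 16 September 2031, is outside the daylight-saving period (27 April – 14 September), so Mesion is on standard time, UTC−01:00.
16:00 UTC − 1h = 15:00 Mesion.

15:00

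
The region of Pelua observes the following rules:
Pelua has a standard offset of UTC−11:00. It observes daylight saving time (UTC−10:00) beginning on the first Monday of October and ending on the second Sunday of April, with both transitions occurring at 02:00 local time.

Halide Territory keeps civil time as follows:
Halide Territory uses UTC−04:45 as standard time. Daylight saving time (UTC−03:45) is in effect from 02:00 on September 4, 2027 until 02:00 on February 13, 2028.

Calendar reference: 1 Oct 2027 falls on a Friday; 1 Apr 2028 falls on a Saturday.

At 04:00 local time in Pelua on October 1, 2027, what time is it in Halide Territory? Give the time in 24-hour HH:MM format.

1 October 2027 is a Friday, so the first Monday is October 4.
1 April 2028 is a Saturday, so the first Sunday is April 2 and the second is April 9.
October 1, 2027 is outside the daylight-saving period (4 October 2027 – 9 April 2028), so Pelua is on standard time, UTC−11:00.
04:00 Pelua + 11h = 15:00 UTC.
At the standard offset (UTC−04:45), 15:00 UTC − 4h45m = 10:15 Halide Territory standard time.
The standard-time date in Halide Territory, October 1, 2027, lies within the daylight-saving period (4 September 2027 – 13 February 2028), so Halide Territory is on daylight time, UTC−03:45.
15:00 UTC − 3h45m = 11:15 Halide Territory.

11:15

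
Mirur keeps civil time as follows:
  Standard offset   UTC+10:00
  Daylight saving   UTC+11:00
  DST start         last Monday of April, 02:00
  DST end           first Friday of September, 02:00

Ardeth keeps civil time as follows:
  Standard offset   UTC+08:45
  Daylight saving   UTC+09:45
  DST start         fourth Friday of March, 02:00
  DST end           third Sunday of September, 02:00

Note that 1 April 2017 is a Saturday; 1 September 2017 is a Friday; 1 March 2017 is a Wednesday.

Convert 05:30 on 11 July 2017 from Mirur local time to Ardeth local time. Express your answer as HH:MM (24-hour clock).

1 April 2017 is a Saturday, so Mondays fall on 3, 10, 17, 24; the last is April 24.
1 September 2017 is a Friday, so the first Friday is September 1.
11 July 2017 lies within the daylight-saving period (24 April – 1 September), so Mirur is on daylight time, UTC+11:00.
05:30 Mirur − 11h = 18:30 UTC (rolling into the previous day, 10 July 2017).
1 March 2017 is a Wednesday, so the first Friday is March 3 and the fourth is March 24.
1 September 2017 is a Friday, so the first Sunday is September 3 and the third is September 17.
At the standard offset (UTC+08:45), 18:30 UTC + 8h45m = 03:15 Ardeth standard time (rolling into the next day, 11 July 2017).
Daylight saving runs 24 March – 17 September; the standard-time date in Ardeth, 11 July 2017, is inside that window, so Ardeth is at UTC+09:45.
18:30 UTC + 9h45m = 04:15 Ardeth (rolling into the next day, 11 July 2017).

04:15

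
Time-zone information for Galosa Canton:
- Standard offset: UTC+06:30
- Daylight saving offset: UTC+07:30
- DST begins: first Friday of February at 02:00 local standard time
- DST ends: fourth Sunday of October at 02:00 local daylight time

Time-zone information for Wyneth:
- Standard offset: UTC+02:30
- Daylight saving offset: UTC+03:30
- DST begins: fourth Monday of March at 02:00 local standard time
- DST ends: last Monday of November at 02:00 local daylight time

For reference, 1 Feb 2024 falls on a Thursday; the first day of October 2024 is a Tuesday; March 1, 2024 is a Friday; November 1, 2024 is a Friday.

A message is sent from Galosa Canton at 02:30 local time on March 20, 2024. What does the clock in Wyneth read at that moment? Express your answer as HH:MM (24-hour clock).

21:30

1 February 2024 is a Thursday, so the first Friday is February 2.
1 October 2024 is a Tuesday, so the first Sunday is October 6 and the fourth is October 27.
Daylight saving runs 2 February – 27 October; March 20, 2024 is inside that window, so Galosa Canton is at UTC+07:30.
02:30 Galosa Canton − 7h30m = 19:00 UTC (rolling into the previous day, 19 March 2024).
1 March 2024 is a Friday, so the first Monday is March 4 and the fourth is March 25.
1 November 2024 is a Friday, so Mondays fall on 4, 11, 18, 25; the last is November 25.
At the standard offset (UTC+02:30), 19:00 UTC + 2h30m = 21:30 Wyneth standard time.
The standard-time date in Wyneth, March 19, 2024, is outside the daylight-saving period (25 March – 25 November), so Wyneth is on standard time, UTC+02:30.
19:00 UTC + 2h30m = 21:30 Wyneth.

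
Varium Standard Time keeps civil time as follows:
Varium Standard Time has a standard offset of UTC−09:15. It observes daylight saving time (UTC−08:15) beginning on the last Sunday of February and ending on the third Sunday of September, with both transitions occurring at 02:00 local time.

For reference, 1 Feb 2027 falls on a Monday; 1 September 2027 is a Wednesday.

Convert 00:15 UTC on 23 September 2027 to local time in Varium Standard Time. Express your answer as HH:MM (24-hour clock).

15:00

1 February 2027 is a Monday, so Sundays fall on 7, 14, 21, 28; the last is February 28.
1 September 2027 is a Wednesday, so the first Sunday is September 5 and the third is September 19.
At the standard offset (UTC−09:15), 00:15 UTC − 9h15m = 15:00 Varium Standard Time standard time (rolling into the previous day, 22 September 2027).
The standard-time date in Varium Standard Time, 22 September 2027, does not fall between 28 February and 19 September, so daylight saving is not in effect and Varium Standard Time is at UTC−09:15.
00:15 UTC − 9h15m = 15:00 local (rolling into the previous day, 22 September 2027).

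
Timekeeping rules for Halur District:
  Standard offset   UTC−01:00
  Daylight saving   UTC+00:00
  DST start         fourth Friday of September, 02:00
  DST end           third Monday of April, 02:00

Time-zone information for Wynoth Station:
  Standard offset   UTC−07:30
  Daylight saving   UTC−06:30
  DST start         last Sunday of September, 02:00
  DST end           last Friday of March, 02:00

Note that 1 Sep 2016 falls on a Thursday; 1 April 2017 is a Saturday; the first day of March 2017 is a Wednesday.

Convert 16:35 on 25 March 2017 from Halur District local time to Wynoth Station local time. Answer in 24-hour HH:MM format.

1 September 2016 is a Thursday, so the first Friday is September 2 and the fourth is September 23.
1 April 2017 is a Saturday, so the first Monday is April 3 and the third is April 17.
25 March 2017 lies within the daylight-saving period (23 September 2016 – 17 April 2017), so Halur District is on daylight time, UTC+00:00.
16:35 Halur District − 0h = 16:35 UTC.
1 September 2016 is a Thursday, so Sundays fall on 4, 11, 18, 25; the last is September 25.
1 March 2017 is a Wednesday, so Fridays fall on 3, 10, 17, 24, 31; the last is March 31.
At the standard offset (UTC−07:30), 16:35 UTC − 7h30m = 09:05 Wynoth Station standard time.
Daylight saving runs 25 September 2016 – 31 March 2017; the standard-time date in Wynoth Station, 25 March 2017, is inside that window, so Wynoth Station is at UTC−06:30.
16:35 UTC − 6h30m = 10:05 Wynoth Station.

10:05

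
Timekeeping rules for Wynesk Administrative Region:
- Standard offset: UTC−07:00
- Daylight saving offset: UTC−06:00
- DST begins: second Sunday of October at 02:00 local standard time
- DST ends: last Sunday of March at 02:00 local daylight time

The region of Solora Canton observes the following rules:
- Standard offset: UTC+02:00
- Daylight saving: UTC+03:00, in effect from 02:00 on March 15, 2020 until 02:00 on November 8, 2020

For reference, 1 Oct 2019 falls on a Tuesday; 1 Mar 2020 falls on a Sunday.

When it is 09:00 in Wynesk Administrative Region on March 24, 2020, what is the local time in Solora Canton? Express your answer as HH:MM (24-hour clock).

1 October 2019 is a Tuesday, so the first Sunday is October 6 and the second is October 13.
1 March 2020 is a Sunday, so Sundays fall on 1, 8, 15, 22, 29; the last is March 29.
March 24, 2020 falls between 13 October 2019 and 29 March 2020, so daylight saving is in effect and Wynesk Administrative Region is at UTC−06:00.
09:00 Wynesk Administrative Region + 6h = 15:00 UTC.
At the standard offset (UTC+02:00), 15:00 UTC + 2h = 17:00 Solora Canton standard time.
The standard-time date in Solora Canton, March 24, 2020, lies within the daylight-saving period (15 March – 8 November), so Solora Canton is on daylight time, UTC+03:00.
15:00 UTC + 3h = 18:00 Solora Canton.

18:00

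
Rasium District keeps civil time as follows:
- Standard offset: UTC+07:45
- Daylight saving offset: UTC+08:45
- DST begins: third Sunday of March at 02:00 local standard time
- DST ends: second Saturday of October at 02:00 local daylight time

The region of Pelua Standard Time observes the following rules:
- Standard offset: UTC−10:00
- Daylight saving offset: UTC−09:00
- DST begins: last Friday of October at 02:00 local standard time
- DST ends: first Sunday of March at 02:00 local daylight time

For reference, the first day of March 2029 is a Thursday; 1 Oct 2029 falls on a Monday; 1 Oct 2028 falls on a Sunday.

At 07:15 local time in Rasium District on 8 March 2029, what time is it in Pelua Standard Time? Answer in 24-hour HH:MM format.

13:30

1 March 2029 is a Thursday, so the first Sunday is March 4 and the third is March 18.
1 October 2029 is a Monday, so the first Saturday is October 6 and the second is October 13.
8 March 2029 is outside the daylight-saving period (18 March – 13 October), so Rasium District is on standard time, UTC+07:45.
07:15 Rasium District − 7h45m = 23:30 UTC (rolling into the previous day, 7 March 2029).
1 October 2028 is a Sunday, so Fridays fall on 6, 13, 20, 27; the last is October 27.
1 March 2029 is a Thursday, so the first Sunday is March 4.
At the standard offset (UTC−10:00), 23:30 UTC − 10h = 13:30 Pelua Standard Time standard time.
The standard-time date in Pelua Standard Time, 7 March 2029, is outside the daylight-saving period (27 October 2028 – 4 March 2029), so Pelua Standard Time is on standard time, UTC−10:00.
23:30 UTC − 10h = 13:30 Pelua Standard Time.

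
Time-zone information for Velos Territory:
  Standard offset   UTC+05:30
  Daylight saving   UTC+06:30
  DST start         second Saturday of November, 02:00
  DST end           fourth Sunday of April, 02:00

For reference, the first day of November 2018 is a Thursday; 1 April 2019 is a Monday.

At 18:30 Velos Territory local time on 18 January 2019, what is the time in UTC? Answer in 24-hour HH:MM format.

1 November 2018 is a Thursday, so the first Saturday is November 3 and the second is November 10.
1 April 2019 is a Monday, so the first Sunday is April 7 and the fourth is April 28.
Daylight saving runs 10 November 2018 – 28 April 2019; 18 January 2019 is inside that window, so Velos Territory is at UTC+06:30.
18:30 local − 6h30m = 12:00 UTC.

12:00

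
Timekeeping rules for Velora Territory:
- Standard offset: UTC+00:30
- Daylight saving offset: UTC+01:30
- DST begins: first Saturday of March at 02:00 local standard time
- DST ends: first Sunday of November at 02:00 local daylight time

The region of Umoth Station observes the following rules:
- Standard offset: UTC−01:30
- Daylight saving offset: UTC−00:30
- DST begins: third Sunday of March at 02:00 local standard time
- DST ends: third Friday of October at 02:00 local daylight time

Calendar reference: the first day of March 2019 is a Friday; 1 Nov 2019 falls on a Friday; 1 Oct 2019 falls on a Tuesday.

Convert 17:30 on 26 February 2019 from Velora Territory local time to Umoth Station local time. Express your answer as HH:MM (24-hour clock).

1 March 2019 is a Friday, so the first Saturday is March 2.
1 November 2019 is a Friday, so the first Sunday is November 3.
Daylight saving runs 2 March – 3 November; 26 February 2019 is outside that window, so Velora Territory is on standard time at UTC+00:30.
17:30 Velora Territory − 0h30m = 17:00 UTC.
1 March 2019 is a Friday, so the first Sunday is March 3 and the third is March 17.
1 October 2019 is a Tuesday, so the first Friday is October 4 and the third is October 18.
At the standard offset (UTC−01:30), 17:00 UTC − 1h30m = 15:30 Umoth Station standard time.
The standard-time date in Umoth Station, 26 February 2019, is outside the daylight-saving period (17 March – 18 October), so Umoth Station is on standard time, UTC−01:30.
17:00 UTC − 1h30m = 15:30 Umoth Station.

15:30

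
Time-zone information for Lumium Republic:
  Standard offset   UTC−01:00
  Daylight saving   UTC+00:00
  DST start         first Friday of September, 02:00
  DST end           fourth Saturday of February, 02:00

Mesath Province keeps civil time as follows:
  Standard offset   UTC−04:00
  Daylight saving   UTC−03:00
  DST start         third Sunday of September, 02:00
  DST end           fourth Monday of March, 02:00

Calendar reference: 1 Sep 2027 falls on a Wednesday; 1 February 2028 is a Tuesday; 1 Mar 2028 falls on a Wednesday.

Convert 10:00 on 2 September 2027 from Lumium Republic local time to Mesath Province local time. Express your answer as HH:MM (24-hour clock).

07:00

1 September 2027 is a Wednesday, so the first Friday is September 3.
1 February 2028 is a Tuesday, so the first Saturday is February 5 and the fourth is February 26.
2 September 2027 is outside the daylight-saving period (3 September 2027 – 26 February 2028), so Lumium Republic is on standard time, UTC−01:00.
10:00 Lumium Republic + 1h = 11:00 UTC.
1 September 2027 is a Wednesday, so the first Sunday is September 5 and the third is September 19.
1 March 2028 is a Wednesday, so the first Monday is March 6 and the fourth is March 27.
At the standard offset (UTC−04:00), 11:00 UTC − 4h = 07:00 Mesath Province standard time.
The standard-time date in Mesath Province, 2 September 2027, does not fall between 19 September 2027 and 27 March 2028, so daylight saving is not in effect and Mesath Province is at UTC−04:00.
11:00 UTC − 4h = 07:00 Mesath Province.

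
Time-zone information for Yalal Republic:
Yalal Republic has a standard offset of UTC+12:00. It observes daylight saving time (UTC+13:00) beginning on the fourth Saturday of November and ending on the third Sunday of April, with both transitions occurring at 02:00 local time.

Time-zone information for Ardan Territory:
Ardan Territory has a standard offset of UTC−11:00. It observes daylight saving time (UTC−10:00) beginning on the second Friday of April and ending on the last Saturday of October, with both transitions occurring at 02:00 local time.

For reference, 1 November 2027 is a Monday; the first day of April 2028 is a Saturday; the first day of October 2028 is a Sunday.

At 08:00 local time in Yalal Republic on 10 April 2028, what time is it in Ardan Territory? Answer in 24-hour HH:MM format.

08:00

1 November 2027 is a Monday, so the first Saturday is November 6 and the fourth is November 27.
1 April 2028 is a Saturday, so the first Sunday is April 2 and the third is April 16.
Daylight saving runs 27 November 2027 – 16 April 2028; 10 April 2028 is inside that window, so Yalal Republic is at UTC+13:00.
08:00 Yalal Republic − 13h = 19:00 UTC (rolling into the previous day, 9 April 2028).
1 April 2028 is a Saturday, so the first Friday is April 7 and the second is April 14.
1 October 2028 is a Sunday, so Saturdays fall on 7, 14, 21, 28; the last is October 28.
At the standard offset (UTC−11:00), 19:00 UTC − 11h = 08:00 Ardan Territory standard time.
Daylight saving runs 14 April – 28 October; the standard-time date in Ardan Territory, 9 April 2028, is outside that window, so Ardan Territory is on standard time at UTC−11:00.
19:00 UTC − 11h = 08:00 Ardan Territory.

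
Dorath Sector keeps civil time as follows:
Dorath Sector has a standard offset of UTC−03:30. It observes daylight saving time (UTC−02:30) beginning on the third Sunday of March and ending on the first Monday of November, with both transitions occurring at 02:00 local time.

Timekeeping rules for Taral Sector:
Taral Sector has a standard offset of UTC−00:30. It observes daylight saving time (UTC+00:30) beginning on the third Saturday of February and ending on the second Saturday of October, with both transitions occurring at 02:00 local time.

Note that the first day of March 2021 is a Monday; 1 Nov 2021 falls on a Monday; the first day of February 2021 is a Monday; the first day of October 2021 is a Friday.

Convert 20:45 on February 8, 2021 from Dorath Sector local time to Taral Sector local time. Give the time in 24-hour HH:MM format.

23:45

1 March 2021 is a Monday, so the first Sunday is March 7 and the third is March 21.
1 November 2021 is a Monday, so the first Monday is November 1.
Daylight saving runs 21 March – 1 November; February 8, 2021 is outside that window, so Dorath Sector is on standard time at UTC−03:30.
20:45 Dorath Sector + 3h30m = 00:15 UTC (rolling into the next day, 9 February 2021).
1 February 2021 is a Monday, so the first Saturday is February 6 and the third is February 20.
1 October 2021 is a Friday, so the first Saturday is October 2 and the second is October 9.
At the standard offset (UTC−00:30), 00:15 UTC − 0h30m = 23:45 Taral Sector standard time (rolling into the previous day, 8 February 2021).
The standard-time date in Taral Sector, February 8, 2021, does not fall between 20 February and 9 October, so daylight saving is not in effect and Taral Sector is at UTC−00:30.
00:15 UTC − 0h30m = 23:45 Taral Sector (rolling into the previous day, 8 February 2021).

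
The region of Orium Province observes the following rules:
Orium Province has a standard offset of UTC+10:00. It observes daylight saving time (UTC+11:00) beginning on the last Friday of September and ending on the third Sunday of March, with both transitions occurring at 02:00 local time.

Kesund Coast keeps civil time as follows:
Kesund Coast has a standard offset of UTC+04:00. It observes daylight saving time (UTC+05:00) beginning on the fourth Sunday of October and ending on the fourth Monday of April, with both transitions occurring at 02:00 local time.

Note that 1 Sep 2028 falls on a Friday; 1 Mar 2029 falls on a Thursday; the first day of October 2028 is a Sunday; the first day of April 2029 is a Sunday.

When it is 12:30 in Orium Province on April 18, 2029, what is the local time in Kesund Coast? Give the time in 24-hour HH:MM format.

07:30

1 September 2028 is a Friday, so Fridays fall on 1, 8, 15, 22, 29; the last is September 29.
1 March 2029 is a Thursday, so the first Sunday is March 4 and the third is March 18.
April 18, 2029 does not fall between 29 September 2028 and 18 March 2029, so daylight saving is not in effect and Orium Province is at UTC+10:00.
12:30 Orium Province − 10h = 02:30 UTC.
1 October 2028 is a Sunday, so the first Sunday is October 1 and the fourth is October 22.
1 April 2029 is a Sunday, so the first Monday is April 2 and the fourth is April 23.
At the standard offset (UTC+04:00), 02:30 UTC + 4h = 06:30 Kesund Coast standard time.
The standard-time date in Kesund Coast, April 18, 2029, falls between 22 October 2028 and 23 April 2029, so daylight saving is in effect and Kesund Coast is at UTC+05:00.
02:30 UTC + 5h = 07:30 Kesund Coast.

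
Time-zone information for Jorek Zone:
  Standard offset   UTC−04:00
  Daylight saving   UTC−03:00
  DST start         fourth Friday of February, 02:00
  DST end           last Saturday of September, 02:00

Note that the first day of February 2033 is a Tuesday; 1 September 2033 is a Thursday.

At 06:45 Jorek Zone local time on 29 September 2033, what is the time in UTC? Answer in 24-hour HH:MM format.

10:45

1 February 2033 is a Tuesday, so the first Friday is February 4 and the fourth is February 25.
1 September 2033 is a Thursday, so Saturdays fall on 3, 10, 17, 24; the last is September 24.
Daylight saving runs 25 February – 24 September; 29 September 2033 is outside that window, so Jorek Zone is on standard time at UTC−04:00.
06:45 local + 4h = 10:45 UTC.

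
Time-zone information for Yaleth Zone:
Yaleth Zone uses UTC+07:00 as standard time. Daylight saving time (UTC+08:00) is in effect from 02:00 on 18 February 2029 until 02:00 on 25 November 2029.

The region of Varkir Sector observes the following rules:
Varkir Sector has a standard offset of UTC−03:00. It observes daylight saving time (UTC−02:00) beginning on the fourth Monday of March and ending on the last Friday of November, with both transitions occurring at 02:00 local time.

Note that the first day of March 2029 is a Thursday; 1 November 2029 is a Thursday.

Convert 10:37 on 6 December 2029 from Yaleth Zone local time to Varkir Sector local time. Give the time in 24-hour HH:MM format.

Daylight saving runs 18 February – 25 November; 6 December 2029 is outside that window, so Yaleth Zone is on standard time at UTC+07:00.
10:37 Yaleth Zone − 7h = 03:37 UTC.
1 March 2029 is a Thursday, so the first Monday is March 5 and the fourth is March 26.
1 November 2029 is a Thursday, so Fridays fall on 2, 9, 16, 23, 30; the last is November 30.
At the standard offset (UTC−03:00), 03:37 UTC − 3h = 00:37 Varkir Sector standard time.
The standard-time date in Varkir Sector, 6 December 2029, does not fall between 26 March and 30 November, so daylight saving is not in effect and Varkir Sector is at UTC−03:00.
03:37 UTC − 3h = 00:37 Varkir Sector.

00:37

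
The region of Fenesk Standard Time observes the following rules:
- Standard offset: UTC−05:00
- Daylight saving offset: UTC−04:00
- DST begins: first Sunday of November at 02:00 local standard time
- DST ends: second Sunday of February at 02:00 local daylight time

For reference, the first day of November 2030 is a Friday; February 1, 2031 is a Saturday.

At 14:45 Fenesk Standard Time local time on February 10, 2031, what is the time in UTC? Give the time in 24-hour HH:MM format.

19:45

1 November 2030 is a Friday, so the first Sunday is November 3.
1 February 2031 is a Saturday, so the first Sunday is February 2 and the second is February 9.
Daylight saving runs 3 November 2030 – 9 February 2031; February 10, 2031 is outside that window, so Fenesk Standard Time is on standard time at UTC−05:00.
14:45 local + 5h = 19:45 UTC.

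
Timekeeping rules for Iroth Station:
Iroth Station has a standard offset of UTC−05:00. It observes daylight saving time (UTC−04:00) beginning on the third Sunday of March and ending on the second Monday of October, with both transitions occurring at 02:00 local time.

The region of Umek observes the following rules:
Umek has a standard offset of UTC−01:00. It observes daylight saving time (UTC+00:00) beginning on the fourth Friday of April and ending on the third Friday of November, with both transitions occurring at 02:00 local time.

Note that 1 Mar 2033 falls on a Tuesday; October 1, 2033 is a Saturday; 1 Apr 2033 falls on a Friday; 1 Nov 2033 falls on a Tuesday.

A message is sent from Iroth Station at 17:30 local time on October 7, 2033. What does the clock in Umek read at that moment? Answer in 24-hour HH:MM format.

1 March 2033 is a Tuesday, so the first Sunday is March 6 and the third is March 20.
1 October 2033 is a Saturday, so the first Monday is October 3 and the second is October 10.
October 7, 2033 lies within the daylight-saving period (20 March – 10 October), so Iroth Station is on daylight time, UTC−04:00.
17:30 Iroth Station + 4h = 21:30 UTC.
1 April 2033 is a Friday, so the first Friday is April 1 and the fourth is April 22.
1 November 2033 is a Tuesday, so the first Friday is November 4 and the third is November 18.
At the standard offset (UTC−01:00), 21:30 UTC − 1h = 20:30 Umek standard time.
Daylight saving runs 22 April – 18 November; the standard-time date in Umek, October 7, 2033, is inside that window, so Umek is at UTC+00:00.
21:30 UTC + 0h = 21:30 Umek.

21:30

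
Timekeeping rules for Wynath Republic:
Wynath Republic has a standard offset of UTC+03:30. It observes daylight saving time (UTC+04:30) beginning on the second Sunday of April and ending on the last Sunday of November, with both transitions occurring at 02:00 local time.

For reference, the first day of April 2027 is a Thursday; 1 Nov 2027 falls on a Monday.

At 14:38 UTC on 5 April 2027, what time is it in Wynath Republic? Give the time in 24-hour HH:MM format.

1 April 2027 is a Thursday, so the first Sunday is April 4 and the second is April 11.
1 November 2027 is a Monday, so Sundays fall on 7, 14, 21, 28; the last is November 28.
At the standard offset (UTC+03:30), 14:38 UTC + 3h30m = 18:08 Wynath Republic standard time.
The standard-time date in Wynath Republic, 5 April 2027, is outside the daylight-saving period (11 April – 28 November), so Wynath Republic is on standard time, UTC+03:30.
14:38 UTC + 3h30m = 18:08 local.

18:08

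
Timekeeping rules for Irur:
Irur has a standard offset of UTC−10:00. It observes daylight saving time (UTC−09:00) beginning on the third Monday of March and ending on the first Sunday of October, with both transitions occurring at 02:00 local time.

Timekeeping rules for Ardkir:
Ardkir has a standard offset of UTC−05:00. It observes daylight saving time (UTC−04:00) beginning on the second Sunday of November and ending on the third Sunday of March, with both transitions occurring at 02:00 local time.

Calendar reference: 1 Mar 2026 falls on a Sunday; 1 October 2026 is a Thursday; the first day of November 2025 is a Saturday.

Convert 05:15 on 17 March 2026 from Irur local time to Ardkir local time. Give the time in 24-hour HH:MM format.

1 March 2026 is a Sunday, so the first Monday is March 2 and the third is March 16.
1 October 2026 is a Thursday, so the first Sunday is October 4.
Daylight saving runs 16 March – 4 October; 17 March 2026 is inside that window, so Irur is at UTC−09:00.
05:15 Irur + 9h = 14:15 UTC.
1 November 2025 is a Saturday, so the first Sunday is November 2 and the second is November 9.
1 March 2026 is a Sunday, so the first Sunday is March 1 and the third is March 15.
At the standard offset (UTC−05:00), 14:15 UTC − 5h = 09:15 Ardkir standard time.
The standard-time date in Ardkir, 17 March 2026, is outside the daylight-saving period (9 November 2025 – 15 March 2026), so Ardkir is on standard time, UTC−05:00.
14:15 UTC − 5h = 09:15 Ardkir.

09:15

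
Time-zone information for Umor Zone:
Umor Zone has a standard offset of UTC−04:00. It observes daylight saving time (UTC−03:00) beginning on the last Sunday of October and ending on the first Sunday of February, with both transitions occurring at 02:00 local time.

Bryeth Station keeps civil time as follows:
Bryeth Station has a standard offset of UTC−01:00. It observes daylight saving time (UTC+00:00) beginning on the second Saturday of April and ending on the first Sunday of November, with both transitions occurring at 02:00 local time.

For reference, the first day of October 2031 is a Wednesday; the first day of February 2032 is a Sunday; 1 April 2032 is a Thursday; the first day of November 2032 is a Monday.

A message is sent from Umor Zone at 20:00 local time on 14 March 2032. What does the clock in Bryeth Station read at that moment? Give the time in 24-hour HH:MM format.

23:00

1 October 2031 is a Wednesday, so Sundays fall on 5, 12, 19, 26; the last is October 26.
1 February 2032 is a Sunday, so the first Sunday is February 1.
14 March 2032 does not fall between 26 October 2031 and 1 February 2032, so daylight saving is not in effect and Umor Zone is at UTC−04:00.
20:00 Umor Zone + 4h = 00:00 UTC (rolling into the next day, 15 March 2032).
1 April 2032 is a Thursday, so the first Saturday is April 3 and the second is April 10.
1 November 2032 is a Monday, so the first Sunday is November 7.
At the standard offset (UTC−01:00), 00:00 UTC − 1h = 23:00 Bryeth Station standard time (rolling into the previous day, 14 March 2032).
Daylight saving runs 10 April – 7 November; the standard-time date in Bryeth Station, 14 March 2032, is outside that window, so Bryeth Station is on standard time at UTC−01:00.
00:00 UTC − 1h = 23:00 Bryeth Station (rolling into the previous day, 14 March 2032).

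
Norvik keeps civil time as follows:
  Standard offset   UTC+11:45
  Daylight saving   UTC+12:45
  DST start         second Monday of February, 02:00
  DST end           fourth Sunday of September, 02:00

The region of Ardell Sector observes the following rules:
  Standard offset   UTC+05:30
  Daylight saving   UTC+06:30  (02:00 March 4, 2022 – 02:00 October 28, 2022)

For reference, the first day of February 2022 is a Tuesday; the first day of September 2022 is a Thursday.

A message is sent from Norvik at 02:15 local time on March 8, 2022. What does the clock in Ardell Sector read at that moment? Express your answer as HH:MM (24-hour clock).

20:00

1 February 2022 is a Tuesday, so the first Monday is February 7 and the second is February 14.
1 September 2022 is a Thursday, so the first Sunday is September 4 and the fourth is September 25.
March 8, 2022 lies within the daylight-saving period (14 February – 25 September), so Norvik is on daylight time, UTC+12:45.
02:15 Norvik − 12h45m = 13:30 UTC (rolling into the previous day, 7 March 2022).
At the standard offset (UTC+05:30), 13:30 UTC + 5h30m = 19:00 Ardell Sector standard time.
The standard-time date in Ardell Sector, March 7, 2022, lies within the daylight-saving period (4 March – 28 October), so Ardell Sector is on daylight time, UTC+06:30.
13:30 UTC + 6h30m = 20:00 Ardell Sector.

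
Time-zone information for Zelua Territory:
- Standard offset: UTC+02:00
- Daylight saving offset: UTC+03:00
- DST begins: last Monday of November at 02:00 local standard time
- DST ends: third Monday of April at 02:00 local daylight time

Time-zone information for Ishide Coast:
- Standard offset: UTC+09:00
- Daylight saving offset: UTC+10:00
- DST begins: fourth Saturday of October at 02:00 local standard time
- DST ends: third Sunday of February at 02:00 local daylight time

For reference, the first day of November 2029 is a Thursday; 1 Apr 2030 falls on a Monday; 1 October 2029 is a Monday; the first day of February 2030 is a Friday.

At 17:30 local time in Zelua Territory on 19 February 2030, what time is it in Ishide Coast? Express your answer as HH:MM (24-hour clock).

23:30

1 November 2029 is a Thursday, so Mondays fall on 5, 12, 19, 26; the last is November 26.
1 April 2030 is a Monday, so the first Monday is April 1 and the third is April 15.
Daylight saving runs 26 November 2029 – 15 April 2030; 19 February 2030 is inside that window, so Zelua Territory is at UTC+03:00.
17:30 Zelua Territory − 3h = 14:30 UTC.
1 October 2029 is a Monday, so the first Saturday is October 6 and the fourth is October 27.
1 February 2030 is a Friday, so the first Sunday is February 3 and the third is February 17.
At the standard offset (UTC+09:00), 14:30 UTC + 9h = 23:30 Ishide Coast standard time.
The standard-time date in Ishide Coast, 19 February 2030, is outside the daylight-saving period (27 October 2029 – 17 February 2030), so Ishide Coast is on standard time, UTC+09:00.
14:30 UTC + 9h = 23:30 Ishide Coast.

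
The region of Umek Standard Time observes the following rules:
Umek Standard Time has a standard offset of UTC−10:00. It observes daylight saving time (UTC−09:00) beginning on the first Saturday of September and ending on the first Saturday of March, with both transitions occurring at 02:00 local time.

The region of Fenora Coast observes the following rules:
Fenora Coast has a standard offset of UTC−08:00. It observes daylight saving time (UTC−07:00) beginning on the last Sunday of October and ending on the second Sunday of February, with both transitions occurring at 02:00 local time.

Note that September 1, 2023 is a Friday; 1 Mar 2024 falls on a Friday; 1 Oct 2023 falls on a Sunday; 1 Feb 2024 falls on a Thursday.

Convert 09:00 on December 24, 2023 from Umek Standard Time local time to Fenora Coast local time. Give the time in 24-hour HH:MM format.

1 September 2023 is a Friday, so the first Saturday is September 2.
1 March 2024 is a Friday, so the first Saturday is March 2.
December 24, 2023 lies within the daylight-saving period (2 September 2023 – 2 March 2024), so Umek Standard Time is on daylight time, UTC−09:00.
09:00 Umek Standard Time + 9h = 18:00 UTC.
1 October 2023 is a Sunday, so Sundays fall on 1, 8, 15, 22, 29; the last is October 29.
1 February 2024 is a Thursday, so the first Sunday is February 4 and the second is February 11.
At the standard offset (UTC−08:00), 18:00 UTC − 8h = 10:00 Fenora Coast standard time.
The standard-time date in Fenora Coast, December 24, 2023, lies within the daylight-saving period (29 October 2023 – 11 February 2024), so Fenora Coast is on daylight time, UTC−07:00.
18:00 UTC − 7h = 11:00 Fenora Coast.

11:00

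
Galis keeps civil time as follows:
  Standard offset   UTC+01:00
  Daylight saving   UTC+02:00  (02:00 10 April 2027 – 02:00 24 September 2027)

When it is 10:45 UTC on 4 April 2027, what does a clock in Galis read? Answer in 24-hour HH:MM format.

11:45

At the standard offset (UTC+01:00), 10:45 UTC + 1h = 11:45 Galis standard time.
The standard-time date in Galis, 4 April 2027, is outside the daylight-saving period (10 April – 24 September), so Galis is on standard time, UTC+01:00.
10:45 UTC + 1h = 11:45 local.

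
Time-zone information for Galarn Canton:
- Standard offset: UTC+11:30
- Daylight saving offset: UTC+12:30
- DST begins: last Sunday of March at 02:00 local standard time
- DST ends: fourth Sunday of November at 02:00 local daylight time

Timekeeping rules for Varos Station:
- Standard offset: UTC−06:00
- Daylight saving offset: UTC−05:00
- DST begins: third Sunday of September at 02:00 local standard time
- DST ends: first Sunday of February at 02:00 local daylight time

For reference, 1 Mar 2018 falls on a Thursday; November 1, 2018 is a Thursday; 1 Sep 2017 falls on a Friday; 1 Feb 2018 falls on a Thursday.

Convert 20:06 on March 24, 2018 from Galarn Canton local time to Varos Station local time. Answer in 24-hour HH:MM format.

02:36

1 March 2018 is a Thursday, so Sundays fall on 4, 11, 18, 25; the last is March 25.
1 November 2018 is a Thursday, so the first Sunday is November 4 and the fourth is November 25.
March 24, 2018 is outside the daylight-saving period (25 March – 25 November), so Galarn Canton is on standard time, UTC+11:30.
20:06 Galarn Canton − 11h30m = 08:36 UTC.
1 September 2017 is a Friday, so the first Sunday is September 3 and the third is September 17.
1 February 2018 is a Thursday, so the first Sunday is February 4.
At the standard offset (UTC−06:00), 08:36 UTC − 6h = 02:36 Varos Station standard time.
The standard-time date in Varos Station, March 24, 2018, does not fall between 17 September 2017 and 4 February 2018, so daylight saving is not in effect and Varos Station is at UTC−06:00.
08:36 UTC − 6h = 02:36 Varos Station.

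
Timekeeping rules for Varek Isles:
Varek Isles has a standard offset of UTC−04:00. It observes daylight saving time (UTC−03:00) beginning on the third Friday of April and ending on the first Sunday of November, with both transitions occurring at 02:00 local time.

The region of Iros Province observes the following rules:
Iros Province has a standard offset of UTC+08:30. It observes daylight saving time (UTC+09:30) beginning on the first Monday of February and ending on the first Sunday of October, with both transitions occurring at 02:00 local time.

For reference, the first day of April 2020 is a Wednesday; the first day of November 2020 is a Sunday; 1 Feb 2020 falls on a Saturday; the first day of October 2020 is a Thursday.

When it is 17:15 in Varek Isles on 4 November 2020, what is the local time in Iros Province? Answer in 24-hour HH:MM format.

1 April 2020 is a Wednesday, so the first Friday is April 3 and the third is April 17.
1 November 2020 is a Sunday, so the first Sunday is November 1.
Daylight saving runs 17 April – 1 November; 4 November 2020 is outside that window, so Varek Isles is on standard time at UTC−04:00.
17:15 Varek Isles + 4h = 21:15 UTC.
1 February 2020 is a Saturday, so the first Monday is February 3.
1 October 2020 is a Thursday, so the first Sunday is October 4.
At the standard offset (UTC+08:30), 21:15 UTC + 8h30m = 05:45 Iros Province standard time (rolling into the next day, 5 November 2020).
The standard-time date in Iros Province, 5 November 2020, does not fall between 3 February and 4 October, so daylight saving is not in effect and Iros Province is at UTC+08:30.
21:15 UTC + 8h30m = 05:45 Iros Province (rolling into the next day, 5 November 2020).

05:45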